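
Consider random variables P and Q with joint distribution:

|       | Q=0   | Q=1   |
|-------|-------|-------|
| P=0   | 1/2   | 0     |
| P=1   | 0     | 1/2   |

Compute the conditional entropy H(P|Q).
Marginal P(Q) (column sums):
  P(Q=0) = 1/2 + 0 = 1/2
  P(Q=1) = 0 + 1/2 = 1/2

H(P|Q) = -Σ P(P,Q)·log₂ P(P|Q), where P(P|Q) = P(P,Q) / P(Q)
  (cells with P(P,Q) = 0 contribute 0)
  (P=0,Q=0): P(P|Q) = (1/2)/(1/2) = 1;  -(1/2)·log₂(1) = 0.0000
  (P=1,Q=1): P(P|Q) = (1/2)/(1/2) = 1;  -(1/2)·log₂(1) = 0.0000
H(P|Q) = 0.0000 + 0.0000
  = 0.0000 bits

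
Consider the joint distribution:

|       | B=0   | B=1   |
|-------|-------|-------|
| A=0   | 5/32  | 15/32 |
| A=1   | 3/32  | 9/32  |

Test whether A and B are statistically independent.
Marginal P(A) (row sums):
  P(A=0) = 5/32 + 15/32 = 5/8
  P(A=1) = 3/32 + 9/32 = 3/8
Marginal P(B) (column sums):
  P(B=0) = 5/32 + 3/32 = 1/4
  P(B=1) = 15/32 + 9/32 = 3/4

A and B are independent iff P(A=i,B=j) = P(A=i)·P(B=j) for every cell.
  P(A=0)·P(B=0) = 5/8 × 1/4 = 5/32 = P(A=0,B=0) ✓
  P(A=0)·P(B=1) = 5/8 × 3/4 = 15/32 = P(A=0,B=1) ✓
  P(A=1)·P(B=0) = 3/8 × 1/4 = 3/32 = P(A=1,B=0) ✓
  P(A=1)·P(B=1) = 3/8 × 3/4 = 9/32 = P(A=1,B=1) ✓

Yes, A and B are independent: every cell factors, so I(A;B) = 0 bits.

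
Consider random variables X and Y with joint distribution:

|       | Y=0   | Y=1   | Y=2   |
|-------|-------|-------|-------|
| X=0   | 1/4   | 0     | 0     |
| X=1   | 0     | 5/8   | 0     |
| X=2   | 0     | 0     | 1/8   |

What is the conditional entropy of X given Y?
Marginal P(Y) (column sums):
  P(Y=0) = 1/4 + 0 + 0 = 1/4
  P(Y=1) = 0 + 5/8 + 0 = 5/8
  P(Y=2) = 0 + 0 + 1/8 = 1/8

H(X|Y) = -Σ P(X,Y)·log₂ P(X|Y), where P(X|Y) = P(X,Y) / P(Y)
  (cells with P(X,Y) = 0 contribute 0)
  (X=0,Y=0): P(X|Y) = (1/4)/(1/4) = 1;  -(1/4)·log₂(1) = 0.0000
  (X=1,Y=1): P(X|Y) = (5/8)/(5/8) = 1;  -(5/8)·log₂(1) = 0.0000
  (X=2,Y=2): P(X|Y) = (1/8)/(1/8) = 1;  -(1/8)·log₂(1) = 0.0000
H(X|Y) = 0.0000 + 0.0000 + 0.0000
  = 0.0000 bits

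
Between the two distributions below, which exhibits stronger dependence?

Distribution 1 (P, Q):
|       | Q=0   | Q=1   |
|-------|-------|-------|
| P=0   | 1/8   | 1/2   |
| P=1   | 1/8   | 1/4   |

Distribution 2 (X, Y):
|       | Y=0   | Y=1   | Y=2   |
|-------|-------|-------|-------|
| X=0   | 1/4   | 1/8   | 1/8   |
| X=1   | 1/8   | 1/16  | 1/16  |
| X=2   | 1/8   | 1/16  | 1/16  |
Distribution 1 (P, Q):
Marginal P(P) (row sums):
  P(P=0) = 1/8 + 1/2 = 5/8
  P(P=1) = 1/8 + 1/4 = 3/8
Marginal P(Q) (column sums):
  P(Q=0) = 1/8 + 1/8 = 1/4
  P(Q=1) = 1/2 + 1/4 = 3/4

H(P) = -[(5/8)·log₂(5/8) + (3/8)·log₂(3/8)]
  = 0.4238 + 0.5306
  = 0.9544 bits
H(Q) = -[(1/4)·log₂(1/4) + (3/4)·log₂(3/4)]
  = 0.5000 + 0.3113
  = 0.8113 bits
H(P,Q) = -[(1/8)·log₂(1/8) + (1/2)·log₂(1/2) + (1/8)·log₂(1/8) + (1/4)·log₂(1/4)]
  = 0.3750 + 0.5000 + 0.3750 + 0.5000
  = 1.7500 bits

I(P;Q) = H(P) + H(Q) - H(P,Q)
  = 0.9544 + 0.8113 - 1.7500
  = 0.0157 bits

Distribution 2 (X, Y):
Marginal P(X) (row sums):
  P(X=0) = 1/4 + 1/8 + 1/8 = 1/2
  P(X=1) = 1/8 + 1/16 + 1/16 = 1/4
  P(X=2) = 1/8 + 1/16 + 1/16 = 1/4
Marginal P(Y) (column sums):
  P(Y=0) = 1/4 + 1/8 + 1/8 = 1/2
  P(Y=1) = 1/8 + 1/16 + 1/16 = 1/4
  P(Y=2) = 1/8 + 1/16 + 1/16 = 1/4

H(X) = -[(1/2)·log₂(1/2) + (1/4)·log₂(1/4) + (1/4)·log₂(1/4)]
  = 0.5000 + 0.5000 + 0.5000
  = 1.5000 bits
H(Y) = -[(1/2)·log₂(1/2) + (1/4)·log₂(1/4) + (1/4)·log₂(1/4)]
  = 0.5000 + 0.5000 + 0.5000
  = 1.5000 bits
H(X,Y) = -[(1/4)·log₂(1/4) + (1/8)·log₂(1/8) + (1/8)·log₂(1/8) + (1/8)·log₂(1/8) + (1/16)·log₂(1/16) + (1/16)·log₂(1/16) + (1/8)·log₂(1/8) + (1/16)·log₂(1/16) + (1/16)·log₂(1/16)]
  = 0.5000 + 0.3750 + 0.3750 + 0.3750 + 0.2500 + 0.2500 + 0.3750 + 0.2500 + 0.2500
  = 3.0000 bits

I(X;Y) = H(X) + H(Y) - H(X,Y)
  = 1.5000 + 1.5000 - 3.0000
  = 0.0000 bits

I(P;Q) = 0.0157 bits > I(X;Y) = 0.0000 bits, so (P, Q) has the higher mutual information (stronger dependence).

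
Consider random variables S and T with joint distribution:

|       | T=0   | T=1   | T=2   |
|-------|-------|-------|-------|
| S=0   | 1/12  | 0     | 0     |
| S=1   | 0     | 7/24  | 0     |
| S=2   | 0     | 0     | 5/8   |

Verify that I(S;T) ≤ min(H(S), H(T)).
Marginal P(S) (row sums):
  P(S=0) = 1/12 + 0 + 0 = 1/12
  P(S=1) = 0 + 7/24 + 0 = 7/24
  P(S=2) = 0 + 0 + 5/8 = 5/8
Marginal P(T) (column sums):
  P(T=0) = 1/12 + 0 + 0 = 1/12
  P(T=1) = 0 + 7/24 + 0 = 7/24
  P(T=2) = 0 + 0 + 5/8 = 5/8

H(S) = -[(1/12)·log₂(1/12) + (7/24)·log₂(7/24) + (5/8)·log₂(5/8)]
  = 0.2987 + 0.5185 + 0.4238
  = 1.2410 bits
H(T) = -[(1/12)·log₂(1/12) + (7/24)·log₂(7/24) + (5/8)·log₂(5/8)]
  = 0.2987 + 0.5185 + 0.4238
  = 1.2410 bits
H(S,T) = -[(1/12)·log₂(1/12) + (7/24)·log₂(7/24) + (5/8)·log₂(5/8)]
  = 0.2987 + 0.5185 + 0.4238
  = 1.2410 bits

I(S;T) = H(S) + H(T) - H(S,T)
  = 1.2410 + 1.2410 - 1.2410
  = 1.2410 bits

min(H(S), H(T)) = min(1.2410, 1.2410) = 1.2410 bits
Since 1.2410 ≤ 1.2410, the bound is satisfied ✓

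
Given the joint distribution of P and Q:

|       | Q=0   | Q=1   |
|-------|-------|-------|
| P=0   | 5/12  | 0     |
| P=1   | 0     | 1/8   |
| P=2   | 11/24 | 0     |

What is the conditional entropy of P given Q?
Marginal P(Q) (column sums):
  P(Q=0) = 5/12 + 0 + 11/24 = 7/8
  P(Q=1) = 0 + 1/8 + 0 = 1/8

H(P|Q) = -Σ P(P,Q)·log₂ P(P|Q), where P(P|Q) = P(P,Q) / P(Q)
  (cells with P(P,Q) = 0 contribute 0)
  (P=0,Q=0): P(P|Q) = (5/12)/(7/8) = 10/21;  -(5/12)·log₂(10/21) = 0.4460
  (P=1,Q=1): P(P|Q) = (1/8)/(1/8) = 1;  -(1/8)·log₂(1) = 0.0000
  (P=2,Q=0): P(P|Q) = (11/24)/(7/8) = 11/21;  -(11/24)·log₂(11/21) = 0.4276
H(P|Q) = 0.4460 + 0.0000 + 0.4276
  = 0.8736 bits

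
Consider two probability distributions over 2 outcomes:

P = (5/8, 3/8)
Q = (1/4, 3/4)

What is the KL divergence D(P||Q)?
D(P||Q) = Σ P(i) log₂(P(i)/Q(i))
  i=0: (5/8) × log₂((5/8)/(1/4)) = (5/8) × log₂(5/2) = 0.8262
  i=1: (3/8) × log₂((3/8)/(3/4)) = (3/8) × log₂(1/2) = -0.3750
D(P||Q) = 0.8262 - 0.3750
  = 0.4512 bits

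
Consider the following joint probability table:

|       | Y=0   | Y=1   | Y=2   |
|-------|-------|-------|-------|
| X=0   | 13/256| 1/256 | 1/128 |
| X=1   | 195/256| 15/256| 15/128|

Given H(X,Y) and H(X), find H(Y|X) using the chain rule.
From the chain rule: H(X,Y) = H(X) + H(Y|X)
Therefore: H(Y|X) = H(X,Y) - H(X)

H(X,Y) = -[(13/256)·log₂(13/256) + (1/256)·log₂(1/256) + (1/128)·log₂(1/128) + (195/256)·log₂(195/256) + (15/256)·log₂(15/256) + (15/128)·log₂(15/128)]
  = 0.2183 + 0.0313 + 0.0547 + 0.2991 + 0.2398 + 0.3625
  = 1.2057 bits
Marginal P(X) (row sums):
  P(X=0) = 13/256 + 1/256 + 1/128 = 1/16
  P(X=1) = 195/256 + 15/256 + 15/128 = 15/16
H(X) = -[(1/16)·log₂(1/16) + (15/16)·log₂(15/16)]
  = 0.2500 + 0.0873
  = 0.3373 bits

H(Y|X) = 1.2057 - 0.3373 = 0.8684 bits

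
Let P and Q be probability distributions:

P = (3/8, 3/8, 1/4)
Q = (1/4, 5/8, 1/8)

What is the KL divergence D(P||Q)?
D(P||Q) = Σ P(i) log₂(P(i)/Q(i))
  i=0: (3/8) × log₂((3/8)/(1/4)) = (3/8) × log₂(3/2) = 0.2194
  i=1: (3/8) × log₂((3/8)/(5/8)) = (3/8) × log₂(3/5) = -0.2764
  i=2: (1/4) × log₂((1/4)/(1/8)) = (1/4) × log₂(2) = 0.2500
D(P||Q) = 0.2194 - 0.2764 + 0.2500
  = 0.1930 bits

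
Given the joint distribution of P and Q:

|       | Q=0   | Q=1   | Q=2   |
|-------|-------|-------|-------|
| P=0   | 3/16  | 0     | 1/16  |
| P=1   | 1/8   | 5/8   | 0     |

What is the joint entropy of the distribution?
H(P,Q) = -Σ P(P,Q) log₂ P(P,Q), summed over the non-zero cells:
H(P,Q) = -[(3/16)·log₂(3/16) + (1/16)·log₂(1/16) + (1/8)·log₂(1/8) + (5/8)·log₂(5/8)]
  = 0.4528 + 0.2500 + 0.3750 + 0.4238
  = 1.5016 bits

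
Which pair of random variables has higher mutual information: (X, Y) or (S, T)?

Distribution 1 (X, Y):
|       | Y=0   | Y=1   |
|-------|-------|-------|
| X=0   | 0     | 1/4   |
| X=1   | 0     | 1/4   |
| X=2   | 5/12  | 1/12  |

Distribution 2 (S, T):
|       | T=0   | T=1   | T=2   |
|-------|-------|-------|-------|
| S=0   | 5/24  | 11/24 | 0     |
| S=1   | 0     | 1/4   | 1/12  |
Distribution 1 (X, Y):
Marginal P(X) (row sums):
  P(X=0) = 0 + 1/4 = 1/4
  P(X=1) = 0 + 1/4 = 1/4
  P(X=2) = 5/12 + 1/12 = 1/2
Marginal P(Y) (column sums):
  P(Y=0) = 0 + 0 + 5/12 = 5/12
  P(Y=1) = 1/4 + 1/4 + 1/12 = 7/12

H(X) = -[(1/4)·log₂(1/4) + (1/4)·log₂(1/4) + (1/2)·log₂(1/2)]
  = 0.5000 + 0.5000 + 0.5000
  = 1.5000 bits
H(Y) = -[(5/12)·log₂(5/12) + (7/12)·log₂(7/12)]
  = 0.5263 + 0.4536
  = 0.9799 bits
H(X,Y) = -[(1/4)·log₂(1/4) + (1/4)·log₂(1/4) + (5/12)·log₂(5/12) + (1/12)·log₂(1/12)]
  = 0.5000 + 0.5000 + 0.5263 + 0.2987
  = 1.8250 bits

I(X;Y) = H(X) + H(Y) - H(X,Y)
  = 1.5000 + 0.9799 - 1.8250
  = 0.6549 bits

Distribution 2 (S, T):
Marginal P(S) (row sums):
  P(S=0) = 5/24 + 11/24 + 0 = 2/3
  P(S=1) = 0 + 1/4 + 1/12 = 1/3
Marginal P(T) (column sums):
  P(T=0) = 5/24 + 0 = 5/24
  P(T=1) = 11/24 + 1/4 = 17/24
  P(T=2) = 0 + 1/12 = 1/12

H(S) = -[(2/3)·log₂(2/3) + (1/3)·log₂(1/3)]
  = 0.3900 + 0.5283
  = 0.9183 bits
H(T) = -[(5/24)·log₂(5/24) + (17/24)·log₂(17/24) + (1/12)·log₂(1/12)]
  = 0.4715 + 0.3524 + 0.2987
  = 1.1226 bits
H(S,T) = -[(5/24)·log₂(5/24) + (11/24)·log₂(11/24) + (1/4)·log₂(1/4) + (1/12)·log₂(1/12)]
  = 0.4715 + 0.5159 + 0.5000 + 0.2987
  = 1.7861 bits

I(S;T) = H(S) + H(T) - H(S,T)
  = 0.9183 + 1.1226 - 1.7861
  = 0.2548 bits

I(X;Y) = 0.6549 bits > I(S;T) = 0.2548 bits, so (X, Y) has the higher mutual information (stronger dependence).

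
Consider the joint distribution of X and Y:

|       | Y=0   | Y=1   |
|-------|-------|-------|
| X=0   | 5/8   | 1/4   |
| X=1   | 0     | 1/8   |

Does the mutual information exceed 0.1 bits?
Marginal P(X) (row sums):
  P(X=0) = 5/8 + 1/4 = 7/8
  P(X=1) = 0 + 1/8 = 1/8
Marginal P(Y) (column sums):
  P(Y=0) = 5/8 + 0 = 5/8
  P(Y=1) = 1/4 + 1/8 = 3/8

H(X) = -[(7/8)·log₂(7/8) + (1/8)·log₂(1/8)]
  = 0.1686 + 0.3750
  = 0.5436 bits
H(Y) = -[(5/8)·log₂(5/8) + (3/8)·log₂(3/8)]
  = 0.4238 + 0.5306
  = 0.9544 bits
H(X,Y) = -[(5/8)·log₂(5/8) + (1/4)·log₂(1/4) + (1/8)·log₂(1/8)]
  = 0.4238 + 0.5000 + 0.3750
  = 1.2988 bits

I(X;Y) = H(X) + H(Y) - H(X,Y)
  = 0.5436 + 0.9544 - 1.2988
  = 0.1992 bits

Yes. I(X;Y) = 0.1992 bits, which is > 0.1 bits.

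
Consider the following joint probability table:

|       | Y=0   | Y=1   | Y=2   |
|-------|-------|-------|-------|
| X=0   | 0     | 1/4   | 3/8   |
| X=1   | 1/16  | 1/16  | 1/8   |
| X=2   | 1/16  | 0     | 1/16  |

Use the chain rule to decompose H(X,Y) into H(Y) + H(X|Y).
By the chain rule: H(X,Y) = H(Y) + H(X|Y)

Marginal P(Y) (column sums):
  P(Y=0) = 0 + 1/16 + 1/16 = 1/8
  P(Y=1) = 1/4 + 1/16 + 0 = 5/16
  P(Y=2) = 3/8 + 1/8 + 1/16 = 9/16
H(Y) = -[(1/8)·log₂(1/8) + (5/16)·log₂(5/16) + (9/16)·log₂(9/16)]
  = 0.3750 + 0.5244 + 0.4669
  = 1.3663 bits
H(X|Y) = -Σ P(X,Y)·log₂ P(X|Y), where P(X|Y) = P(X,Y) / P(Y)
  (cells with P(X,Y) = 0 contribute 0)
  (X=0,Y=1): P(X|Y) = (1/4)/(5/16) = 4/5;  -(1/4)·log₂(4/5) = 0.0805
  (X=0,Y=2): P(X|Y) = (3/8)/(9/16) = 2/3;  -(3/8)·log₂(2/3) = 0.2194
  (X=1,Y=0): P(X|Y) = (1/16)/(1/8) = 1/2;  -(1/16)·log₂(1/2) = 0.0625
  (X=1,Y=1): P(X|Y) = (1/16)/(5/16) = 1/5;  -(1/16)·log₂(1/5) = 0.1451
  (X=1,Y=2): P(X|Y) = (1/8)/(9/16) = 2/9;  -(1/8)·log₂(2/9) = 0.2712
  (X=2,Y=0): P(X|Y) = (1/16)/(1/8) = 1/2;  -(1/16)·log₂(1/2) = 0.0625
  (X=2,Y=2): P(X|Y) = (1/16)/(9/16) = 1/9;  -(1/16)·log₂(1/9) = 0.1981
H(X|Y) = 0.0805 + 0.2194 + 0.0625 + 0.1451 + 0.2712 + 0.0625 + 0.1981
  = 1.0393 bits

H(X,Y) = H(Y) + H(X|Y) = 1.3663 + 1.0393 = 2.4056 bits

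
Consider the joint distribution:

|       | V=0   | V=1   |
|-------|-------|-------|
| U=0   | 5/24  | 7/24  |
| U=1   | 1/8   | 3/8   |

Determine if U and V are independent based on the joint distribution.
Marginal P(U) (row sums):
  P(U=0) = 5/24 + 7/24 = 1/2
  P(U=1) = 1/8 + 3/8 = 1/2
Marginal P(V) (column sums):
  P(V=0) = 5/24 + 1/8 = 1/3
  P(V=1) = 7/24 + 3/8 = 2/3

U and V are independent iff P(U=i,V=j) = P(U=i)·P(V=j) for every cell.
  P(U=0)·P(V=0) = 1/2 × 1/3 = 1/6, but P(U=0,V=0) = 5/24 ✗

No, U and V are not independent. Quantitatively, I(U;V) > 0:

H(U) = -[(1/2)·log₂(1/2) + (1/2)·log₂(1/2)]
  = 0.5000 + 0.5000
  = 1.0000 bits
H(V) = -[(1/3)·log₂(1/3) + (2/3)·log₂(2/3)]
  = 0.5283 + 0.3900
  = 0.9183 bits
H(U,V) = -[(5/24)·log₂(5/24) + (7/24)·log₂(7/24) + (1/8)·log₂(1/8) + (3/8)·log₂(3/8)]
  = 0.4715 + 0.5185 + 0.3750 + 0.5306
  = 1.8956 bits
I(U;V) = H(U) + H(V) - H(U,V) = 1.0000 + 0.9183 - 1.8956 = 0.0227 bits > 0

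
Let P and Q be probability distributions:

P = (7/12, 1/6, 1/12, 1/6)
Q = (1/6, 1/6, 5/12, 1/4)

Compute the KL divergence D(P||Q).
D(P||Q) = Σ P(i) log₂(P(i)/Q(i))
  i=0: (7/12) × log₂((7/12)/(1/6)) = (7/12) × log₂(7/2) = 1.0543
  i=1: (1/6) × log₂((1/6)/(1/6)) = (1/6) × log₂(1) = 0.0000
  i=2: (1/12) × log₂((1/12)/(5/12)) = (1/12) × log₂(1/5) = -0.1935
  i=3: (1/6) × log₂((1/6)/(1/4)) = (1/6) × log₂(2/3) = -0.0975
D(P||Q) = 1.0543 + 0.0000 - 0.1935 - 0.0975
  = 0.7633 bits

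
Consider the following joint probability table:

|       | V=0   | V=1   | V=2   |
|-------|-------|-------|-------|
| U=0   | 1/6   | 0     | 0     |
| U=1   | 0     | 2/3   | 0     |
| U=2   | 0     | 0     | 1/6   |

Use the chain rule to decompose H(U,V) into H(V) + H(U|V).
By the chain rule: H(U,V) = H(V) + H(U|V)

Marginal P(V) (column sums):
  P(V=0) = 1/6 + 0 + 0 = 1/6
  P(V=1) = 0 + 2/3 + 0 = 2/3
  P(V=2) = 0 + 0 + 1/6 = 1/6
H(V) = -[(1/6)·log₂(1/6) + (2/3)·log₂(2/3) + (1/6)·log₂(1/6)]
  = 0.4308 + 0.3900 + 0.4308
  = 1.2516 bits
H(U|V) = -Σ P(U,V)·log₂ P(U|V), where P(U|V) = P(U,V) / P(V)
  (cells with P(U,V) = 0 contribute 0)
  (U=0,V=0): P(U|V) = (1/6)/(1/6) = 1;  -(1/6)·log₂(1) = 0.0000
  (U=1,V=1): P(U|V) = (2/3)/(2/3) = 1;  -(2/3)·log₂(1) = 0.0000
  (U=2,V=2): P(U|V) = (1/6)/(1/6) = 1;  -(1/6)·log₂(1) = 0.0000
H(U|V) = 0.0000 + 0.0000 + 0.0000
  = 0.0000 bits

H(U,V) = H(V) + H(U|V) = 1.2516 + 0.0000 = 1.2516 bits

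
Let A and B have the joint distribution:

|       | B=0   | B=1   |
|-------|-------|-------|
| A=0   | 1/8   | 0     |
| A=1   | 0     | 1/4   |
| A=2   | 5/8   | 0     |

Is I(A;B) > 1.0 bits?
Marginal P(A) (row sums):
  P(A=0) = 1/8 + 0 = 1/8
  P(A=1) = 0 + 1/4 = 1/4
  P(A=2) = 5/8 + 0 = 5/8
Marginal P(B) (column sums):
  P(B=0) = 1/8 + 0 + 5/8 = 3/4
  P(B=1) = 0 + 1/4 + 0 = 1/4

H(A) = -[(1/8)·log₂(1/8) + (1/4)·log₂(1/4) + (5/8)·log₂(5/8)]
  = 0.3750 + 0.5000 + 0.4238
  = 1.2988 bits
H(B) = -[(3/4)·log₂(3/4) + (1/4)·log₂(1/4)]
  = 0.3113 + 0.5000
  = 0.8113 bits
H(A,B) = -[(1/8)·log₂(1/8) + (1/4)·log₂(1/4) + (5/8)·log₂(5/8)]
  = 0.3750 + 0.5000 + 0.4238
  = 1.2988 bits

I(A;B) = H(A) + H(B) - H(A,B)
  = 1.2988 + 0.8113 - 1.2988
  = 0.8113 bits

No. I(A;B) = 0.8113 bits, which is ≤ 1.0 bits.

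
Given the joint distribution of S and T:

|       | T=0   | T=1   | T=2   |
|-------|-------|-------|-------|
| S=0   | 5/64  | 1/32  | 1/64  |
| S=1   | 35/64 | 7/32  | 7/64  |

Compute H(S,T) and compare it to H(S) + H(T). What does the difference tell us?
Marginal P(S) (row sums):
  P(S=0) = 5/64 + 1/32 + 1/64 = 1/8
  P(S=1) = 35/64 + 7/32 + 7/64 = 7/8
Marginal P(T) (column sums):
  P(T=0) = 5/64 + 35/64 = 5/8
  P(T=1) = 1/32 + 7/32 = 1/4
  P(T=2) = 1/64 + 7/64 = 1/8

H(S,T) = -[(5/64)·log₂(5/64) + (1/32)·log₂(1/32) + (1/64)·log₂(1/64) + (35/64)·log₂(35/64) + (7/32)·log₂(7/32) + (7/64)·log₂(7/64)]
  = 0.2873 + 0.1563 + 0.0938 + 0.4762 + 0.4796 + 0.3492
  = 1.8424 bits
H(S) = -[(1/8)·log₂(1/8) + (7/8)·log₂(7/8)]
  = 0.3750 + 0.1686
  = 0.5436 bits
H(T) = -[(5/8)·log₂(5/8) + (1/4)·log₂(1/4) + (1/8)·log₂(1/8)]
  = 0.4238 + 0.5000 + 0.3750
  = 1.2988 bits

H(S) + H(T) = 0.5436 + 1.2988 = 1.8424 bits
Difference: H(S) + H(T) - H(S,T) = 1.8424 - 1.8424 = 0.0000 bits = I(S;T)

The difference is the mutual information; it is 0 here, so S and T are independent (the joint entropy equals the sum of the marginal entropies).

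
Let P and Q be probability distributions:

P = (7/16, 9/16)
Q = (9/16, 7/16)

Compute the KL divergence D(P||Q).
D(P||Q) = Σ P(i) log₂(P(i)/Q(i))
  i=0: (7/16) × log₂((7/16)/(9/16)) = (7/16) × log₂(7/9) = -0.1586
  i=1: (9/16) × log₂((9/16)/(7/16)) = (9/16) × log₂(9/7) = 0.2039
D(P||Q) = -0.1586 + 0.2039
  = 0.0453 bits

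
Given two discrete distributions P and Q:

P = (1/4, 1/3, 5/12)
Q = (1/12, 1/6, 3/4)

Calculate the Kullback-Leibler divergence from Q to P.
D(P||Q) = Σ P(i) log₂(P(i)/Q(i))
  i=0: (1/4) × log₂((1/4)/(1/12)) = (1/4) × log₂(3) = 0.3962
  i=1: (1/3) × log₂((1/3)/(1/6)) = (1/3) × log₂(2) = 0.3333
  i=2: (5/12) × log₂((5/12)/(3/4)) = (5/12) × log₂(5/9) = -0.3533
D(P||Q) = 0.3962 + 0.3333 - 0.3533
  = 0.3762 bits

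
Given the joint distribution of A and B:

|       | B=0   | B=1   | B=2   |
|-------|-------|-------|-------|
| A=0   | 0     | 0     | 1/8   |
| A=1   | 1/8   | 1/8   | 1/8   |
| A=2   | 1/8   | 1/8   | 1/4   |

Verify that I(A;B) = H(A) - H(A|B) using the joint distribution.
Left side, from I(A;B) = H(A) + H(B) - H(A,B):
Marginal P(A) (row sums):
  P(A=0) = 0 + 0 + 1/8 = 1/8
  P(A=1) = 1/8 + 1/8 + 1/8 = 3/8
  P(A=2) = 1/8 + 1/8 + 1/4 = 1/2
Marginal P(B) (column sums):
  P(B=0) = 0 + 1/8 + 1/8 = 1/4
  P(B=1) = 0 + 1/8 + 1/8 = 1/4
  P(B=2) = 1/8 + 1/8 + 1/4 = 1/2

H(A) = -[(1/8)·log₂(1/8) + (3/8)·log₂(3/8) + (1/2)·log₂(1/2)]
  = 0.3750 + 0.5306 + 0.5000
  = 1.4056 bits
H(B) = -[(1/4)·log₂(1/4) + (1/4)·log₂(1/4) + (1/2)·log₂(1/2)]
  = 0.5000 + 0.5000 + 0.5000
  = 1.5000 bits
H(A,B) = -[(1/8)·log₂(1/8) + (1/8)·log₂(1/8) + (1/8)·log₂(1/8) + (1/8)·log₂(1/8) + (1/8)·log₂(1/8) + (1/8)·log₂(1/8) + (1/4)·log₂(1/4)]
  = 0.3750 + 0.3750 + 0.3750 + 0.3750 + 0.3750 + 0.3750 + 0.5000
  = 2.7500 bits

I(A;B) = H(A) + H(B) - H(A,B)
  = 1.4056 + 1.5000 - 2.7500
  = 0.1556 bits

Right side, with H(A|B) computed directly from the conditional probabilities:
H(A|B) = -Σ P(A,B)·log₂ P(A|B), where P(A|B) = P(A,B) / P(B)
  (cells with P(A,B) = 0 contribute 0)
  (A=0,B=2): P(A|B) = (1/8)/(1/2) = 1/4;  -(1/8)·log₂(1/4) = 0.2500
  (A=1,B=0): P(A|B) = (1/8)/(1/4) = 1/2;  -(1/8)·log₂(1/2) = 0.1250
  (A=1,B=1): P(A|B) = (1/8)/(1/4) = 1/2;  -(1/8)·log₂(1/2) = 0.1250
  (A=1,B=2): P(A|B) = (1/8)/(1/2) = 1/4;  -(1/8)·log₂(1/4) = 0.2500
  (A=2,B=0): P(A|B) = (1/8)/(1/4) = 1/2;  -(1/8)·log₂(1/2) = 0.1250
  (A=2,B=1): P(A|B) = (1/8)/(1/4) = 1/2;  -(1/8)·log₂(1/2) = 0.1250
  (A=2,B=2): P(A|B) = (1/4)/(1/2) = 1/2;  -(1/4)·log₂(1/2) = 0.2500
H(A|B) = 0.2500 + 0.1250 + 0.1250 + 0.2500 + 0.1250 + 0.1250 + 0.2500
  = 1.2500 bits
H(A) - H(A|B) = 1.4056 - 1.2500 = 0.1556 bits

Both sides equal 0.1556 bits, so I(A;B) = H(A) - H(A|B) ✓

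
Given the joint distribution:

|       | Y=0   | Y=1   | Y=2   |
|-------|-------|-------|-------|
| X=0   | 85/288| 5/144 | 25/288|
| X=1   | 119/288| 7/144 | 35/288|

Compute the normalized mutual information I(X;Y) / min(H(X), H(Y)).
Marginal P(X) (row sums):
  P(X=0) = 85/288 + 5/144 + 25/288 = 5/12
  P(X=1) = 119/288 + 7/144 + 35/288 = 7/12
Marginal P(Y) (column sums):
  P(Y=0) = 85/288 + 119/288 = 17/24
  P(Y=1) = 5/144 + 7/144 = 1/12
  P(Y=2) = 25/288 + 35/288 = 5/24

H(X) = -[(5/12)·log₂(5/12) + (7/12)·log₂(7/12)]
  = 0.5263 + 0.4536
  = 0.9799 bits
H(Y) = -[(17/24)·log₂(17/24) + (1/12)·log₂(1/12) + (5/24)·log₂(5/24)]
  = 0.3524 + 0.2987 + 0.4715
  = 1.1226 bits
H(X,Y) = -[(85/288)·log₂(85/288) + (5/144)·log₂(5/144) + (25/288)·log₂(25/288) + (119/288)·log₂(119/288) + (7/144)·log₂(7/144) + (35/288)·log₂(35/288)]
  = 0.5196 + 0.1683 + 0.3061 + 0.5269 + 0.2121 + 0.3695
  = 2.1025 bits

I(X;Y) = H(X) + H(Y) - H(X,Y)
  = 0.9799 + 1.1226 - 2.1025
  = 0.0000 bits

min(H(X), H(Y)) = min(0.9799, 1.1226) = 0.9799 bits
Normalized MI = 0.0000 / 0.9799 = 0.0000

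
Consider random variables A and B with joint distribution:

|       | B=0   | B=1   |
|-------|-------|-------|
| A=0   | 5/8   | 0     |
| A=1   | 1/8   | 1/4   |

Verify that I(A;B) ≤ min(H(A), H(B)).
Marginal P(A) (row sums):
  P(A=0) = 5/8 + 0 = 5/8
  P(A=1) = 1/8 + 1/4 = 3/8
Marginal P(B) (column sums):
  P(B=0) = 5/8 + 1/8 = 3/4
  P(B=1) = 0 + 1/4 = 1/4

H(A) = -[(5/8)·log₂(5/8) + (3/8)·log₂(3/8)]
  = 0.4238 + 0.5306
  = 0.9544 bits
H(B) = -[(3/4)·log₂(3/4) + (1/4)·log₂(1/4)]
  = 0.3113 + 0.5000
  = 0.8113 bits
H(A,B) = -[(5/8)·log₂(5/8) + (1/8)·log₂(1/8) + (1/4)·log₂(1/4)]
  = 0.4238 + 0.3750 + 0.5000
  = 1.2988 bits

I(A;B) = H(A) + H(B) - H(A,B)
  = 0.9544 + 0.8113 - 1.2988
  = 0.4669 bits

min(H(A), H(B)) = min(0.9544, 0.8113) = 0.8113 bits
Since 0.4669 ≤ 0.8113, the bound is satisfied ✓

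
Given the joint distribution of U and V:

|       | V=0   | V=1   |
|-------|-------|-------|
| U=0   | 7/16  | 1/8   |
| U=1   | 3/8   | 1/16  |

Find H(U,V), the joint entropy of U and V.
H(U,V) = -Σ P(U,V) log₂ P(U,V), summed over the non-zero cells:
H(U,V) = -[(7/16)·log₂(7/16) + (1/8)·log₂(1/8) + (3/8)·log₂(3/8) + (1/16)·log₂(1/16)]
  = 0.5218 + 0.3750 + 0.5306 + 0.2500
  = 1.6774 bits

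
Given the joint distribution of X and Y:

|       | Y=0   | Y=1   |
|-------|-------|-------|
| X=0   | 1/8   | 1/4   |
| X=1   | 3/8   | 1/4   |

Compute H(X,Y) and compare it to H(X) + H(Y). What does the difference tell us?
Marginal P(X) (row sums):
  P(X=0) = 1/8 + 1/4 = 3/8
  P(X=1) = 3/8 + 1/4 = 5/8
Marginal P(Y) (column sums):
  P(Y=0) = 1/8 + 3/8 = 1/2
  P(Y=1) = 1/4 + 1/4 = 1/2

H(X,Y) = -[(1/8)·log₂(1/8) + (1/4)·log₂(1/4) + (3/8)·log₂(3/8) + (1/4)·log₂(1/4)]
  = 0.3750 + 0.5000 + 0.5306 + 0.5000
  = 1.9056 bits
H(X) = -[(3/8)·log₂(3/8) + (5/8)·log₂(5/8)]
  = 0.5306 + 0.4238
  = 0.9544 bits
H(Y) = -[(1/2)·log₂(1/2) + (1/2)·log₂(1/2)]
  = 0.5000 + 0.5000
  = 1.0000 bits

H(X) + H(Y) = 0.9544 + 1.0000 = 1.9544 bits
Difference: H(X) + H(Y) - H(X,Y) = 1.9544 - 1.9056 = 0.0488 bits = I(X;Y)

The difference is the mutual information; it is positive here, so X and Y are dependent (knowing one reduces uncertainty about the other by 0.0488 bits).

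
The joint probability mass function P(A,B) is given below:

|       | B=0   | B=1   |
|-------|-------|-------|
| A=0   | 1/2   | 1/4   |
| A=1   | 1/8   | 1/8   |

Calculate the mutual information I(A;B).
Marginal P(A) (row sums):
  P(A=0) = 1/2 + 1/4 = 3/4
  P(A=1) = 1/8 + 1/8 = 1/4
Marginal P(B) (column sums):
  P(B=0) = 1/2 + 1/8 = 5/8
  P(B=1) = 1/4 + 1/8 = 3/8

H(A) = -[(3/4)·log₂(3/4) + (1/4)·log₂(1/4)]
  = 0.3113 + 0.5000
  = 0.8113 bits
H(B) = -[(5/8)·log₂(5/8) + (3/8)·log₂(3/8)]
  = 0.4238 + 0.5306
  = 0.9544 bits
H(A,B) = -[(1/2)·log₂(1/2) + (1/4)·log₂(1/4) + (1/8)·log₂(1/8) + (1/8)·log₂(1/8)]
  = 0.5000 + 0.5000 + 0.3750 + 0.3750
  = 1.7500 bits

I(A;B) = H(A) + H(B) - H(A,B)
  = 0.8113 + 0.9544 - 1.7500
  = 0.0157 bits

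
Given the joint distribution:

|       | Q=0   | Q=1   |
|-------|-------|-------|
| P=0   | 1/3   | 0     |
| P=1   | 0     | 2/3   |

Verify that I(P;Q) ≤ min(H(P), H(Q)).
Marginal P(P) (row sums):
  P(P=0) = 1/3 + 0 = 1/3
  P(P=1) = 0 + 2/3 = 2/3
Marginal P(Q) (column sums):
  P(Q=0) = 1/3 + 0 = 1/3
  P(Q=1) = 0 + 2/3 = 2/3

H(P) = -[(1/3)·log₂(1/3) + (2/3)·log₂(2/3)]
  = 0.5283 + 0.3900
  = 0.9183 bits
H(Q) = -[(1/3)·log₂(1/3) + (2/3)·log₂(2/3)]
  = 0.5283 + 0.3900
  = 0.9183 bits
H(P,Q) = -[(1/3)·log₂(1/3) + (2/3)·log₂(2/3)]
  = 0.5283 + 0.3900
  = 0.9183 bits

I(P;Q) = H(P) + H(Q) - H(P,Q)
  = 0.9183 + 0.9183 - 0.9183
  = 0.9183 bits

min(H(P), H(Q)) = min(0.9183, 0.9183) = 0.9183 bits
Since 0.9183 ≤ 0.9183, the bound is satisfied ✓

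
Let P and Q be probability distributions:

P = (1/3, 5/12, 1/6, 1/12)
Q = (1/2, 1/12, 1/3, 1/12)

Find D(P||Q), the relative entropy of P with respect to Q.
D(P||Q) = Σ P(i) log₂(P(i)/Q(i))
  i=0: (1/3) × log₂((1/3)/(1/2)) = (1/3) × log₂(2/3) = -0.1950
  i=1: (5/12) × log₂((5/12)/(1/12)) = (5/12) × log₂(5) = 0.9675
  i=2: (1/6) × log₂((1/6)/(1/3)) = (1/6) × log₂(1/2) = -0.1667
  i=3: (1/12) × log₂((1/12)/(1/12)) = (1/12) × log₂(1) = 0.0000
D(P||Q) = -0.1950 + 0.9675 - 0.1667 + 0.0000
  = 0.6058 bits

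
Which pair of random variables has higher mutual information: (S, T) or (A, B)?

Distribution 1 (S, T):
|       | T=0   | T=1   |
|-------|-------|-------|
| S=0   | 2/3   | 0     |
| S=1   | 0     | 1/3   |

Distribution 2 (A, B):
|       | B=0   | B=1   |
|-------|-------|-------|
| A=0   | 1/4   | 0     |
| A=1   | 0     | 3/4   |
Distribution 1 (S, T):
Marginal P(S) (row sums):
  P(S=0) = 2/3 + 0 = 2/3
  P(S=1) = 0 + 1/3 = 1/3
Marginal P(T) (column sums):
  P(T=0) = 2/3 + 0 = 2/3
  P(T=1) = 0 + 1/3 = 1/3

H(S) = -[(2/3)·log₂(2/3) + (1/3)·log₂(1/3)]
  = 0.3900 + 0.5283
  = 0.9183 bits
H(T) = -[(2/3)·log₂(2/3) + (1/3)·log₂(1/3)]
  = 0.3900 + 0.5283
  = 0.9183 bits
H(S,T) = -[(2/3)·log₂(2/3) + (1/3)·log₂(1/3)]
  = 0.3900 + 0.5283
  = 0.9183 bits

I(S;T) = H(S) + H(T) - H(S,T)
  = 0.9183 + 0.9183 - 0.9183
  = 0.9183 bits

Distribution 2 (A, B):
Marginal P(A) (row sums):
  P(A=0) = 1/4 + 0 = 1/4
  P(A=1) = 0 + 3/4 = 3/4
Marginal P(B) (column sums):
  P(B=0) = 1/4 + 0 = 1/4
  P(B=1) = 0 + 3/4 = 3/4

H(A) = -[(1/4)·log₂(1/4) + (3/4)·log₂(3/4)]
  = 0.5000 + 0.3113
  = 0.8113 bits
H(B) = -[(1/4)·log₂(1/4) + (3/4)·log₂(3/4)]
  = 0.5000 + 0.3113
  = 0.8113 bits
H(A,B) = -[(1/4)·log₂(1/4) + (3/4)·log₂(3/4)]
  = 0.5000 + 0.3113
  = 0.8113 bits

I(A;B) = H(A) + H(B) - H(A,B)
  = 0.8113 + 0.8113 - 0.8113
  = 0.8113 bits

I(S;T) = 0.9183 bits > I(A;B) = 0.8113 bits, so (S, T) has the higher mutual information (stronger dependence).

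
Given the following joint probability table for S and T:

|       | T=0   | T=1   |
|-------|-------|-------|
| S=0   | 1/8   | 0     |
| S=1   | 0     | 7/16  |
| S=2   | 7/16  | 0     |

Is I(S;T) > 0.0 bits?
Marginal P(S) (row sums):
  P(S=0) = 1/8 + 0 = 1/8
  P(S=1) = 0 + 7/16 = 7/16
  P(S=2) = 7/16 + 0 = 7/16
Marginal P(T) (column sums):
  P(T=0) = 1/8 + 0 + 7/16 = 9/16
  P(T=1) = 0 + 7/16 + 0 = 7/16

H(S) = -[(1/8)·log₂(1/8) + (7/16)·log₂(7/16) + (7/16)·log₂(7/16)]
  = 0.3750 + 0.5218 + 0.5218
  = 1.4186 bits
H(T) = -[(9/16)·log₂(9/16) + (7/16)·log₂(7/16)]
  = 0.4669 + 0.5218
  = 0.9887 bits
H(S,T) = -[(1/8)·log₂(1/8) + (7/16)·log₂(7/16) + (7/16)·log₂(7/16)]
  = 0.3750 + 0.5218 + 0.5218
  = 1.4186 bits

I(S;T) = H(S) + H(T) - H(S,T)
  = 1.4186 + 0.9887 - 1.4186
  = 0.9887 bits

Yes. I(S;T) = 0.9887 bits, which is > 0.0 bits.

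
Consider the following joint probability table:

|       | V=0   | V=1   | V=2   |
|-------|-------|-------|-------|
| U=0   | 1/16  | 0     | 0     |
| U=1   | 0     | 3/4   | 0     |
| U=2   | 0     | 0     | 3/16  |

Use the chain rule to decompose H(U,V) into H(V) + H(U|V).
By the chain rule: H(U,V) = H(V) + H(U|V)

Marginal P(V) (column sums):
  P(V=0) = 1/16 + 0 + 0 = 1/16
  P(V=1) = 0 + 3/4 + 0 = 3/4
  P(V=2) = 0 + 0 + 3/16 = 3/16
H(V) = -[(1/16)·log₂(1/16) + (3/4)·log₂(3/4) + (3/16)·log₂(3/16)]
  = 0.2500 + 0.3113 + 0.4528
  = 1.0141 bits
H(U|V) = -Σ P(U,V)·log₂ P(U|V), where P(U|V) = P(U,V) / P(V)
  (cells with P(U,V) = 0 contribute 0)
  (U=0,V=0): P(U|V) = (1/16)/(1/16) = 1;  -(1/16)·log₂(1) = 0.0000
  (U=1,V=1): P(U|V) = (3/4)/(3/4) = 1;  -(3/4)·log₂(1) = 0.0000
  (U=2,V=2): P(U|V) = (3/16)/(3/16) = 1;  -(3/16)·log₂(1) = 0.0000
H(U|V) = 0.0000 + 0.0000 + 0.0000
  = 0.0000 bits

H(U,V) = H(V) + H(U|V) = 1.0141 + 0.0000 = 1.0141 bits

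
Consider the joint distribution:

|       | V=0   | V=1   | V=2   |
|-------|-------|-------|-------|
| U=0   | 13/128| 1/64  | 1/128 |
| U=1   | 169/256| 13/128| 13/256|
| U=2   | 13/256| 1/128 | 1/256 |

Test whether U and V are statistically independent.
Marginal P(U) (row sums):
  P(U=0) = 13/128 + 1/64 + 1/128 = 1/8
  P(U=1) = 169/256 + 13/128 + 13/256 = 13/16
  P(U=2) = 13/256 + 1/128 + 1/256 = 1/16
Marginal P(V) (column sums):
  P(V=0) = 13/128 + 169/256 + 13/256 = 13/16
  P(V=1) = 1/64 + 13/128 + 1/128 = 1/8
  P(V=2) = 1/128 + 13/256 + 1/256 = 1/16

U and V are independent iff P(U=i,V=j) = P(U=i)·P(V=j) for every cell.
  P(U=0)·P(V=0) = 1/8 × 13/16 = 13/128 = P(U=0,V=0) ✓
  P(U=0)·P(V=1) = 1/8 × 1/8 = 1/64 = P(U=0,V=1) ✓
  P(U=0)·P(V=2) = 1/8 × 1/16 = 1/128 = P(U=0,V=2) ✓
  P(U=1)·P(V=0) = 13/16 × 13/16 = 169/256 = P(U=1,V=0) ✓
  P(U=1)·P(V=1) = 13/16 × 1/8 = 13/128 = P(U=1,V=1) ✓
  P(U=1)·P(V=2) = 13/16 × 1/16 = 13/256 = P(U=1,V=2) ✓
  P(U=2)·P(V=0) = 1/16 × 13/16 = 13/256 = P(U=2,V=0) ✓
  P(U=2)·P(V=1) = 1/16 × 1/8 = 1/128 = P(U=2,V=1) ✓
  P(U=2)·P(V=2) = 1/16 × 1/16 = 1/256 = P(U=2,V=2) ✓

Yes, U and V are independent: every cell factors, so I(U;V) = 0 bits.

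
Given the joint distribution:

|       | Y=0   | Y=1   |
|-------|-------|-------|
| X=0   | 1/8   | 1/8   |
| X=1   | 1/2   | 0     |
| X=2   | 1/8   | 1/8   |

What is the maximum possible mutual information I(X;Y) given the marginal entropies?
The upper bound on mutual information is I(X;Y) ≤ min(H(X), H(Y)).

Marginal P(X) (row sums):
  P(X=0) = 1/8 + 1/8 = 1/4
  P(X=1) = 1/2 + 0 = 1/2
  P(X=2) = 1/8 + 1/8 = 1/4
Marginal P(Y) (column sums):
  P(Y=0) = 1/8 + 1/2 + 1/8 = 3/4
  P(Y=1) = 1/8 + 0 + 1/8 = 1/4

H(X) = -[(1/4)·log₂(1/4) + (1/2)·log₂(1/2) + (1/4)·log₂(1/4)]
  = 0.5000 + 0.5000 + 0.5000
  = 1.5000 bits
H(Y) = -[(3/4)·log₂(3/4) + (1/4)·log₂(1/4)]
  = 0.3113 + 0.5000
  = 0.8113 bits

Maximum possible I(X;Y) = min(1.5000, 0.8113) = 0.8113 bits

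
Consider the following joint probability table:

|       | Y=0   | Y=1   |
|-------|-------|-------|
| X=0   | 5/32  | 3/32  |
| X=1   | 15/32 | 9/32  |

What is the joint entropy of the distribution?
H(X,Y) = -Σ P(X,Y) log₂ P(X,Y), summed over the non-zero cells:
H(X,Y) = -[(5/32)·log₂(5/32) + (3/32)·log₂(3/32) + (15/32)·log₂(15/32) + (9/32)·log₂(9/32)]
  = 0.4184 + 0.3202 + 0.5124 + 0.5147
  = 1.7657 bits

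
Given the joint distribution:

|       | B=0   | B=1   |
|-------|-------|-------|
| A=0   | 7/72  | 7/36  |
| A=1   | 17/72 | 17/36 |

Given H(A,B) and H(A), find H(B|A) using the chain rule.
From the chain rule: H(A,B) = H(A) + H(B|A)
Therefore: H(B|A) = H(A,B) - H(A)

H(A,B) = -[(7/72)·log₂(7/72) + (7/36)·log₂(7/36) + (17/72)·log₂(17/72) + (17/36)·log₂(17/36)]
  = 0.3269 + 0.4594 + 0.4917 + 0.5112
  = 1.7892 bits
Marginal P(A) (row sums):
  P(A=0) = 7/72 + 7/36 = 7/24
  P(A=1) = 17/72 + 17/36 = 17/24
H(A) = -[(7/24)·log₂(7/24) + (17/24)·log₂(17/24)]
  = 0.5185 + 0.3524
  = 0.8709 bits

H(B|A) = 1.7892 - 0.8709 = 0.9183 bits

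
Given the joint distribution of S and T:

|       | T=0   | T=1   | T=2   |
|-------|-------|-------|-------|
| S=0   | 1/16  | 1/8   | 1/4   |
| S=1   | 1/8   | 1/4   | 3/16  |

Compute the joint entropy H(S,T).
H(S,T) = -Σ P(S,T) log₂ P(S,T), summed over the non-zero cells:
H(S,T) = -[(1/16)·log₂(1/16) + (1/8)·log₂(1/8) + (1/4)·log₂(1/4) + (1/8)·log₂(1/8) + (1/4)·log₂(1/4) + (3/16)·log₂(3/16)]
  = 0.2500 + 0.3750 + 0.5000 + 0.3750 + 0.5000 + 0.4528
  = 2.4528 bits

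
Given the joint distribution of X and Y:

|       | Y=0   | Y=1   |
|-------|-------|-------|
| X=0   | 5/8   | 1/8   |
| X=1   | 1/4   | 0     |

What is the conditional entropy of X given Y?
Marginal P(Y) (column sums):
  P(Y=0) = 5/8 + 1/4 = 7/8
  P(Y=1) = 1/8 + 0 = 1/8

H(X|Y) = -Σ P(X,Y)·log₂ P(X|Y), where P(X|Y) = P(X,Y) / P(Y)
  (cells with P(X,Y) = 0 contribute 0)
  (X=0,Y=0): P(X|Y) = (5/8)/(7/8) = 5/7;  -(5/8)·log₂(5/7) = 0.3034
  (X=0,Y=1): P(X|Y) = (1/8)/(1/8) = 1;  -(1/8)·log₂(1) = 0.0000
  (X=1,Y=0): P(X|Y) = (1/4)/(7/8) = 2/7;  -(1/4)·log₂(2/7) = 0.4518
H(X|Y) = 0.3034 + 0.0000 + 0.4518
  = 0.7552 bits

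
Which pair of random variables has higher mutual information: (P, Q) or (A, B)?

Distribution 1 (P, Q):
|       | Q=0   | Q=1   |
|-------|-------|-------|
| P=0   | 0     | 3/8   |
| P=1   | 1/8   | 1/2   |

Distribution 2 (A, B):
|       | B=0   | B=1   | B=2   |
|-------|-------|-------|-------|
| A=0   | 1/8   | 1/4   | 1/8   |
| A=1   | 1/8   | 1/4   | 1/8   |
Distribution 1 (P, Q):
Marginal P(P) (row sums):
  P(P=0) = 0 + 3/8 = 3/8
  P(P=1) = 1/8 + 1/2 = 5/8
Marginal P(Q) (column sums):
  P(Q=0) = 0 + 1/8 = 1/8
  P(Q=1) = 3/8 + 1/2 = 7/8

H(P) = -[(3/8)·log₂(3/8) + (5/8)·log₂(5/8)]
  = 0.5306 + 0.4238
  = 0.9544 bits
H(Q) = -[(1/8)·log₂(1/8) + (7/8)·log₂(7/8)]
  = 0.3750 + 0.1686
  = 0.5436 bits
H(P,Q) = -[(3/8)·log₂(3/8) + (1/8)·log₂(1/8) + (1/2)·log₂(1/2)]
  = 0.5306 + 0.3750 + 0.5000
  = 1.4056 bits

I(P;Q) = H(P) + H(Q) - H(P,Q)
  = 0.9544 + 0.5436 - 1.4056
  = 0.0924 bits

Distribution 2 (A, B):
Marginal P(A) (row sums):
  P(A=0) = 1/8 + 1/4 + 1/8 = 1/2
  P(A=1) = 1/8 + 1/4 + 1/8 = 1/2
Marginal P(B) (column sums):
  P(B=0) = 1/8 + 1/8 = 1/4
  P(B=1) = 1/4 + 1/4 = 1/2
  P(B=2) = 1/8 + 1/8 = 1/4

H(A) = -[(1/2)·log₂(1/2) + (1/2)·log₂(1/2)]
  = 0.5000 + 0.5000
  = 1.0000 bits
H(B) = -[(1/4)·log₂(1/4) + (1/2)·log₂(1/2) + (1/4)·log₂(1/4)]
  = 0.5000 + 0.5000 + 0.5000
  = 1.5000 bits
H(A,B) = -[(1/8)·log₂(1/8) + (1/4)·log₂(1/4) + (1/8)·log₂(1/8) + (1/8)·log₂(1/8) + (1/4)·log₂(1/4) + (1/8)·log₂(1/8)]
  = 0.3750 + 0.5000 + 0.3750 + 0.3750 + 0.5000 + 0.3750
  = 2.5000 bits

I(A;B) = H(A) + H(B) - H(A,B)
  = 1.0000 + 1.5000 - 2.5000
  = 0.0000 bits

I(P;Q) = 0.0924 bits > I(A;B) = 0.0000 bits, so (P, Q) has the higher mutual information (stronger dependence).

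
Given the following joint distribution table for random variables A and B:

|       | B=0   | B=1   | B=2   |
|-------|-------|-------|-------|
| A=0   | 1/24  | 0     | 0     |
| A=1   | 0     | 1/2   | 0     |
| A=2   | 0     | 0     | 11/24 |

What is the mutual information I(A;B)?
Marginal P(A) (row sums):
  P(A=0) = 1/24 + 0 + 0 = 1/24
  P(A=1) = 0 + 1/2 + 0 = 1/2
  P(A=2) = 0 + 0 + 11/24 = 11/24
Marginal P(B) (column sums):
  P(B=0) = 1/24 + 0 + 0 = 1/24
  P(B=1) = 0 + 1/2 + 0 = 1/2
  P(B=2) = 0 + 0 + 11/24 = 11/24

H(A) = -[(1/24)·log₂(1/24) + (1/2)·log₂(1/2) + (11/24)·log₂(11/24)]
  = 0.1910 + 0.5000 + 0.5159
  = 1.2069 bits
H(B) = -[(1/24)·log₂(1/24) + (1/2)·log₂(1/2) + (11/24)·log₂(11/24)]
  = 0.1910 + 0.5000 + 0.5159
  = 1.2069 bits
H(A,B) = -[(1/24)·log₂(1/24) + (1/2)·log₂(1/2) + (11/24)·log₂(11/24)]
  = 0.1910 + 0.5000 + 0.5159
  = 1.2069 bits

I(A;B) = H(A) + H(B) - H(A,B)
  = 1.2069 + 1.2069 - 1.2069
  = 1.2069 bits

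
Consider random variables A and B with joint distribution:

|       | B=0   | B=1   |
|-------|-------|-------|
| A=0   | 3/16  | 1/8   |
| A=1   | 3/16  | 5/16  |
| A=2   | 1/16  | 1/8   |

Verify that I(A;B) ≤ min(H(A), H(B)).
Marginal P(A) (row sums):
  P(A=0) = 3/16 + 1/8 = 5/16
  P(A=1) = 3/16 + 5/16 = 1/2
  P(A=2) = 1/16 + 1/8 = 3/16
Marginal P(B) (column sums):
  P(B=0) = 3/16 + 3/16 + 1/16 = 7/16
  P(B=1) = 1/8 + 5/16 + 1/8 = 9/16

H(A) = -[(5/16)·log₂(5/16) + (1/2)·log₂(1/2) + (3/16)·log₂(3/16)]
  = 0.5244 + 0.5000 + 0.4528
  = 1.4772 bits
H(B) = -[(7/16)·log₂(7/16) + (9/16)·log₂(9/16)]
  = 0.5218 + 0.4669
  = 0.9887 bits
H(A,B) = -[(3/16)·log₂(3/16) + (1/8)·log₂(1/8) + (3/16)·log₂(3/16) + (5/16)·log₂(5/16) + (1/16)·log₂(1/16) + (1/8)·log₂(1/8)]
  = 0.4528 + 0.3750 + 0.4528 + 0.5244 + 0.2500 + 0.3750
  = 2.4300 bits

I(A;B) = H(A) + H(B) - H(A,B)
  = 1.4772 + 0.9887 - 2.4300
  = 0.0359 bits

min(H(A), H(B)) = min(1.4772, 0.9887) = 0.9887 bits
Since 0.0359 ≤ 0.9887, the bound is satisfied ✓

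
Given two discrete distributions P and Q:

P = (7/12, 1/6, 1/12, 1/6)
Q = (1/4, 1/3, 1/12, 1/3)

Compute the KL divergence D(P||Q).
D(P||Q) = Σ P(i) log₂(P(i)/Q(i))
  i=0: (7/12) × log₂((7/12)/(1/4)) = (7/12) × log₂(7/3) = 0.7131
  i=1: (1/6) × log₂((1/6)/(1/3)) = (1/6) × log₂(1/2) = -0.1667
  i=2: (1/12) × log₂((1/12)/(1/12)) = (1/12) × log₂(1) = 0.0000
  i=3: (1/6) × log₂((1/6)/(1/3)) = (1/6) × log₂(1/2) = -0.1667
D(P||Q) = 0.7131 - 0.1667 + 0.0000 - 0.1667
  = 0.3797 bits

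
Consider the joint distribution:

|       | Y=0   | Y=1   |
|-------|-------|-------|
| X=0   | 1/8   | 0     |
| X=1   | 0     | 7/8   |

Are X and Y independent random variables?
Marginal P(X) (row sums):
  P(X=0) = 1/8 + 0 = 1/8
  P(X=1) = 0 + 7/8 = 7/8
Marginal P(Y) (column sums):
  P(Y=0) = 1/8 + 0 = 1/8
  P(Y=1) = 0 + 7/8 = 7/8

X and Y are independent iff P(X=i,Y=j) = P(X=i)·P(Y=j) for every cell.
  P(X=0)·P(Y=0) = 1/8 × 1/8 = 1/64, but P(X=0,Y=0) = 1/8 ✗

No, X and Y are not independent. Quantitatively, I(X;Y) > 0:

H(X) = -[(1/8)·log₂(1/8) + (7/8)·log₂(7/8)]
  = 0.3750 + 0.1686
  = 0.5436 bits
H(Y) = -[(1/8)·log₂(1/8) + (7/8)·log₂(7/8)]
  = 0.3750 + 0.1686
  = 0.5436 bits
H(X,Y) = -[(1/8)·log₂(1/8) + (7/8)·log₂(7/8)]
  = 0.3750 + 0.1686
  = 0.5436 bits
I(X;Y) = H(X) + H(Y) - H(X,Y) = 0.5436 + 0.5436 - 0.5436 = 0.5436 bits > 0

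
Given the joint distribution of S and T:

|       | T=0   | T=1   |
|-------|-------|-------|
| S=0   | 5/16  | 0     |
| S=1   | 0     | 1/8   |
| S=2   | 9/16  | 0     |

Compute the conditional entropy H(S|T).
Marginal P(T) (column sums):
  P(T=0) = 5/16 + 0 + 9/16 = 7/8
  P(T=1) = 0 + 1/8 + 0 = 1/8

H(S|T) = -Σ P(S,T)·log₂ P(S|T), where P(S|T) = P(S,T) / P(T)
  (cells with P(S,T) = 0 contribute 0)
  (S=0,T=0): P(S|T) = (5/16)/(7/8) = 5/14;  -(5/16)·log₂(5/14) = 0.4642
  (S=1,T=1): P(S|T) = (1/8)/(1/8) = 1;  -(1/8)·log₂(1) = 0.0000
  (S=2,T=0): P(S|T) = (9/16)/(7/8) = 9/14;  -(9/16)·log₂(9/14) = 0.3586
H(S|T) = 0.4642 + 0.0000 + 0.3586
  = 0.8228 bits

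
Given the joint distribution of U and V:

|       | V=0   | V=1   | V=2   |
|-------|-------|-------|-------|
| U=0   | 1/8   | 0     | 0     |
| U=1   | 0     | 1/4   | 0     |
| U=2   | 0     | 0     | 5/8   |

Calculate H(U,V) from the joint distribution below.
H(U,V) = -Σ P(U,V) log₂ P(U,V), summed over the non-zero cells:
H(U,V) = -[(1/8)·log₂(1/8) + (1/4)·log₂(1/4) + (5/8)·log₂(5/8)]
  = 0.3750 + 0.5000 + 0.4238
  = 1.2988 bits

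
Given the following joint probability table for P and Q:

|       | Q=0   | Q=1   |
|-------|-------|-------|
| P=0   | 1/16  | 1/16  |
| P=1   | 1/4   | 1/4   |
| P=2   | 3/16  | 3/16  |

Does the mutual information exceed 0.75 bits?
Marginal P(P) (row sums):
  P(P=0) = 1/16 + 1/16 = 1/8
  P(P=1) = 1/4 + 1/4 = 1/2
  P(P=2) = 3/16 + 3/16 = 3/8
Marginal P(Q) (column sums):
  P(Q=0) = 1/16 + 1/4 + 3/16 = 1/2
  P(Q=1) = 1/16 + 1/4 + 3/16 = 1/2

H(P) = -[(1/8)·log₂(1/8) + (1/2)·log₂(1/2) + (3/8)·log₂(3/8)]
  = 0.3750 + 0.5000 + 0.5306
  = 1.4056 bits
H(Q) = -[(1/2)·log₂(1/2) + (1/2)·log₂(1/2)]
  = 0.5000 + 0.5000
  = 1.0000 bits
H(P,Q) = -[(1/16)·log₂(1/16) + (1/16)·log₂(1/16) + (1/4)·log₂(1/4) + (1/4)·log₂(1/4) + (3/16)·log₂(3/16) + (3/16)·log₂(3/16)]
  = 0.2500 + 0.2500 + 0.5000 + 0.5000 + 0.4528 + 0.4528
  = 2.4056 bits

I(P;Q) = H(P) + H(Q) - H(P,Q)
  = 1.4056 + 1.0000 - 2.4056
  = 0.0000 bits

No. I(P;Q) = 0.0000 bits, which is ≤ 0.75 bits.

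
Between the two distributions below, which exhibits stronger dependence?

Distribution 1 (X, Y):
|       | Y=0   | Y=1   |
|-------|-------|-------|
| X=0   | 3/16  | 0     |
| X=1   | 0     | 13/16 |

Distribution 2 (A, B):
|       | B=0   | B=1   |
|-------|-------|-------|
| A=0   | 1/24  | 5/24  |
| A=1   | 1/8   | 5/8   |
Distribution 1 (X, Y):
Marginal P(X) (row sums):
  P(X=0) = 3/16 + 0 = 3/16
  P(X=1) = 0 + 13/16 = 13/16
Marginal P(Y) (column sums):
  P(Y=0) = 3/16 + 0 = 3/16
  P(Y=1) = 0 + 13/16 = 13/16

H(X) = -[(3/16)·log₂(3/16) + (13/16)·log₂(13/16)]
  = 0.4528 + 0.2434
  = 0.6962 bits
H(Y) = -[(3/16)·log₂(3/16) + (13/16)·log₂(13/16)]
  = 0.4528 + 0.2434
  = 0.6962 bits
H(X,Y) = -[(3/16)·log₂(3/16) + (13/16)·log₂(13/16)]
  = 0.4528 + 0.2434
  = 0.6962 bits

I(X;Y) = H(X) + H(Y) - H(X,Y)
  = 0.6962 + 0.6962 - 0.6962
  = 0.6962 bits

Distribution 2 (A, B):
Marginal P(A) (row sums):
  P(A=0) = 1/24 + 5/24 = 1/4
  P(A=1) = 1/8 + 5/8 = 3/4
Marginal P(B) (column sums):
  P(B=0) = 1/24 + 1/8 = 1/6
  P(B=1) = 5/24 + 5/8 = 5/6

H(A) = -[(1/4)·log₂(1/4) + (3/4)·log₂(3/4)]
  = 0.5000 + 0.3113
  = 0.8113 bits
H(B) = -[(1/6)·log₂(1/6) + (5/6)·log₂(5/6)]
  = 0.4308 + 0.2192
  = 0.6500 bits
H(A,B) = -[(1/24)·log₂(1/24) + (5/24)·log₂(5/24) + (1/8)·log₂(1/8) + (5/8)·log₂(5/8)]
  = 0.1910 + 0.4715 + 0.3750 + 0.4238
  = 1.4613 bits

I(A;B) = H(A) + H(B) - H(A,B)
  = 0.8113 + 0.6500 - 1.4613
  = 0.0000 bits

I(X;Y) = 0.6962 bits > I(A;B) = 0.0000 bits, so (X, Y) has the higher mutual information (stronger dependence).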